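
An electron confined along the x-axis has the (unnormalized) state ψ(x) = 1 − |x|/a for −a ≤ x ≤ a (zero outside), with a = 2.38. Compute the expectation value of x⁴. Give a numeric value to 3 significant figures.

⟨x⁴⟩ = ∫ x⁴·|ψ|² dx / ∫|ψ|² dx (integrals over the domain).
ψ is even, so ∫ over [−a, a] = 2∫₀ᵃ with ψ = 1 − x/a there: ∫₀ᵃ (1 − x/a)² dx = a/3, ∫₀ᵃ x²(1 − x/a)² dx = a³/30, ∫₀ᵃ x⁴(1 − x/a)² dx = a⁵/105.
State is unnormalized: ∫|ψ|² dx = 1.5867, and ∫ψ*·x⁴·ψ dx = 1.4545, so ⟨x⁴⟩ = 1.4545 / 1.5867.
⟨x⁴⟩ = 0.91673.

0.917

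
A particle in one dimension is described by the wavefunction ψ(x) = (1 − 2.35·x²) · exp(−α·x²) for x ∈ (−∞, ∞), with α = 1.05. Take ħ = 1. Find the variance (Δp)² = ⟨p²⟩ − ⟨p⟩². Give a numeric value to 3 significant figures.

5.52

Compute ⟨p⟩ and ⟨p²⟩ separately; (Δp)² = ⟨p²⟩ − ⟨p⟩².
Expand each integrand as polynomial × e^(−2αx²) and use ∫x^(2j)·e^(−2αx²) dx = (2j−1)!!/(4α)^j · √(π/(2α)), odd powers → 0; here √(π/(2α)) = 1.2231. Differentiate with the product rule, d/dx e^(−αx²) = −2αx·e^(−αx²).
Normalization: ∫|ψ|² dx = 1.0031.
⟨p⟩ = 0.0000 and ⟨p²⟩ = 5.5185.
(Δp)² = 5.5185 − (0.0000)² = 5.5185.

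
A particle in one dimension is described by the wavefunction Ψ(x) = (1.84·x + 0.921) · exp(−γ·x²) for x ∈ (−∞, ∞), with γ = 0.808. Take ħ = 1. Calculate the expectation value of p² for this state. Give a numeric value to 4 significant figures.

1.701

p² Ψ = −ħ² d²Ψ/dx²; ⟨p²⟩ = −ħ² ∫ Ψ*·Ψ'' dx / ∫|Ψ|² dx.
Expand each integrand as polynomial × e^(−2γx²) and use ∫x^(2j)·e^(−2γx²) dx = (2j−1)!!/(4γ)^j · √(π/(2γ)), odd powers → 0; here √(π/(2γ)) = 1.3943. Differentiate with the product rule, d/dx e^(−γx²) = −2γx·e^(−γx²).
State is unnormalized: ∫|Ψ|² dx = 2.6433, and ∫Ψ*·(−ħ² Ψ'') dx = 4.4960, so ⟨p²⟩ = 4.4960 / 2.6433.
⟨p²⟩ = 1.7009.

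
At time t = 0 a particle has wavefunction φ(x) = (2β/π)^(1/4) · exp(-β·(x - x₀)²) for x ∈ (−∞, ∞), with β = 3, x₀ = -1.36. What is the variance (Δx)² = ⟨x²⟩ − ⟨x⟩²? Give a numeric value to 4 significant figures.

0.08333

Compute ⟨x⟩ and ⟨x²⟩ separately, then (Δx)² = ⟨x²⟩ − ⟨x⟩².
Gaussian moments (u = x − x₀): ∫u^(2j)·e^(−2βu²) du = (2j−1)!!/(4β)^j · √(π/(2β)), odd powers integrate to 0; here √(π/(2β)) = 0.72360.
⟨x⟩ = -1.3600 and ⟨x²⟩ = 1.9329.
(Δx)² = 1.9329 − (-1.3600)² = 0.083333.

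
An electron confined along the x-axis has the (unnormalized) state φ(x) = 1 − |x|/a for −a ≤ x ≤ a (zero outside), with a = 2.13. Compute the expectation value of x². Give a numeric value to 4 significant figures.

⟨x²⟩ = ∫ x²·|φ|² dx / ∫|φ|² dx (integrals over the domain).
φ is even, so ∫ over [−a, a] = 2∫₀ᵃ with φ = 1 − x/a there: ∫₀ᵃ (1 − x/a)² dx = a/3, ∫₀ᵃ x²(1 − x/a)² dx = a³/30, ∫₀ᵃ x⁴(1 − x/a)² dx = a⁵/105.
State is unnormalized: ∫|φ|² dx = 1.4200, and ∫φ*·x²·φ dx = 0.64424, so ⟨x²⟩ = 0.64424 / 1.4200.
⟨x²⟩ = 0.45369.

0.4537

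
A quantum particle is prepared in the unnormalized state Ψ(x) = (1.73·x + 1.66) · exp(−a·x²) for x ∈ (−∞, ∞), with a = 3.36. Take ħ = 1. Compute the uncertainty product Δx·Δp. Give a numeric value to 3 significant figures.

0.501

Δx = √(⟨x²⟩−⟨x⟩²), Δp = √(⟨p²⟩−⟨p⟩²).
Expand each integrand as polynomial × e^(−2ax²) and use ∫x^(2j)·e^(−2ax²) dx = (2j−1)!!/(4a)^j · √(π/(2a)), odd powers → 0; here √(π/(2a)) = 0.68374. Differentiate with the product rule, d/dx e^(−ax²) = −2ax·e^(−ax²).
Normalization: ∫|Ψ|² dx = 2.0364.
⟨x⟩ = 0.14349, ⟨x²⟩ = 0.085531 ⇒ Δx = 0.25484.
⟨p⟩ = 0.0000, ⟨p²⟩ = 3.8625 ⇒ Δp = 1.9653.
Δx·Δp = 0.50084.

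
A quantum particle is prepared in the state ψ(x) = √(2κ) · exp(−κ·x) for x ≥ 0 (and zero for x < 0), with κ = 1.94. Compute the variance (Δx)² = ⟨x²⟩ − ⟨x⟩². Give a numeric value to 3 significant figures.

Compute ⟨x⟩ and ⟨x²⟩ separately, then (Δx)² = ⟨x²⟩ − ⟨x⟩².
Every integrand reduces to terms xʲ·e^(−2κx) on [0, ∞); use ∫₀^∞ xʲ·e^(−2κx) dx = j!/(2κ)^(j+1).
⟨x⟩ = 0.25773 and ⟨x²⟩ = 0.13285.
(Δx)² = 0.13285 − (0.25773)² = 0.066426.

0.0664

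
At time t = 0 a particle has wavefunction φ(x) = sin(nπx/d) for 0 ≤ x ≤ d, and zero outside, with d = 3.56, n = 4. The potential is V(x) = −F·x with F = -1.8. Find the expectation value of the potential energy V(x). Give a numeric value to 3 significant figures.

3.20

⟨V⟩ = ∫ V(x)·|φ|² dx / ∫|φ|² dx.
With sin²θ = (1 − cos2θ)/2 on 0 ≤ x ≤ d: ∫sin²(nπx/d) dx = d/2, ∫x·sin²(nπx/d) dx = d²/4, ∫x²·sin²(nπx/d) dx = d³·(1/6 − 1/(4n²π²)); higher powers xᵏ the same way, integrating xᵏ·cos(2nπx/d) by parts.
State is unnormalized: ∫|φ|² dx = 1.7800, and ∫φ*·V(x)·φ dx = 5.7031, so ⟨V⟩ = 5.7031 / 1.7800.
⟨V⟩ = 3.2040.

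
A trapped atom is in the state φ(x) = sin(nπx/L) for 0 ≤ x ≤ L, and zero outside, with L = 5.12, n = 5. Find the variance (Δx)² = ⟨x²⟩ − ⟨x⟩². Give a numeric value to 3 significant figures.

2.13

Compute ⟨x⟩ and ⟨x²⟩ separately, then (Δx)² = ⟨x²⟩ − ⟨x⟩².
With sin²θ = (1 − cos2θ)/2 on 0 ≤ x ≤ L: ∫sin²(nπx/L) dx = L/2, ∫x·sin²(nπx/L) dx = L²/4, ∫x²·sin²(nπx/L) dx = L³·(1/6 − 1/(4n²π²)); higher powers xᵏ the same way, integrating xᵏ·cos(2nπx/L) by parts.
Normalization: ∫|φ|² dx = 2.5600.
⟨x⟩ = 2.5600 and ⟨x²⟩ = 8.6850.
(Δx)² = 8.6850 − (2.5600)² = 2.1314.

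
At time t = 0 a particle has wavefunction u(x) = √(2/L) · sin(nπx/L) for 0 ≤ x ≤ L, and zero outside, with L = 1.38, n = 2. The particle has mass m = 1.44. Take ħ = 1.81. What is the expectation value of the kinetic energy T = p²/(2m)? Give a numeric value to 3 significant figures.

T = −(ħ²/2m) d²/dx², so ⟨T⟩ = −(ħ²/2m) ∫ u*·u'' dx; with m = 1.44.
d/dx sin(nπx/L) = (nπ/L)·cos(nπx/L) and d²/dx² sin(nπx/L) = −(nπ/L)²·sin(nπx/L); on 0 ≤ x ≤ L, ∫sin²(nπx/L) dx = L/2 and ∫sin(nπx/L)·cos(nπx/L) dx = 0.
⟨T⟩ = 23.581.

23.6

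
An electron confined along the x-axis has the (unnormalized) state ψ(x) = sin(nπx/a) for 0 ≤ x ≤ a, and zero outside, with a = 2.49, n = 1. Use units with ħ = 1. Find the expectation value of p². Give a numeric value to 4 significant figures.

1.592

p² ψ = −ħ² d²ψ/dx²; ⟨p²⟩ = −ħ² ∫ ψ*·ψ'' dx / ∫|ψ|² dx.
d/dx sin(nπx/a) = (nπ/a)·cos(nπx/a) and d²/dx² sin(nπx/a) = −(nπ/a)²·sin(nπx/a); on 0 ≤ x ≤ a, ∫sin²(nπx/a) dx = a/2 and ∫sin(nπx/a)·cos(nπx/a) dx = 0.
State is unnormalized: ∫|ψ|² dx = 1.2450, and ∫ψ*·(−ħ² ψ'') dx = 1.9818, so ⟨p²⟩ = 1.9818 / 1.2450.
⟨p²⟩ = 1.5918.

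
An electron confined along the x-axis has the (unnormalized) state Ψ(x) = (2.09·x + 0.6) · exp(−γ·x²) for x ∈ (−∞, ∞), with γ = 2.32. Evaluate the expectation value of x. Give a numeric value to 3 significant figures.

⟨x⟩ = ∫ x·|Ψ|² dx / ∫|Ψ|² dx (integrals over the domain).
Expand each integrand as polynomial × e^(−2γx²) and use ∫x^(2j)·e^(−2γx²) dx = (2j−1)!!/(4γ)^j · √(π/(2γ)), odd powers → 0; here √(π/(2γ)) = 0.82284.
State is unnormalized: ∫|Ψ|² dx = 0.68353, and ∫Ψ*·x·Ψ dx = 0.22238, so ⟨x⟩ = 0.22238 / 0.68353.
⟨x⟩ = 0.32534.

0.325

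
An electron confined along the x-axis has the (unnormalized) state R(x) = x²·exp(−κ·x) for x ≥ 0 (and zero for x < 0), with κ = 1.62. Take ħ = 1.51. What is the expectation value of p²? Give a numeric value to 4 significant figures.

1.995

p² R = −ħ² d²R/dx²; ⟨p²⟩ = −ħ² ∫ R*·R'' dx / ∫|R|² dx.
Differentiate x²·exp(−κ·x) with the product rule; every integrand then reduces to terms xʲ·e^(−2κx) on [0, ∞), with ∫₀^∞ xʲ·e^(−2κx) dx = j!/(2κ)^(j+1).
State is unnormalized: ∫|R|² dx = 0.067218, and ∫R*·(−ħ² R'') dx = 0.13408, so ⟨p²⟩ = 0.13408 / 0.067218.
⟨p²⟩ = 1.9946.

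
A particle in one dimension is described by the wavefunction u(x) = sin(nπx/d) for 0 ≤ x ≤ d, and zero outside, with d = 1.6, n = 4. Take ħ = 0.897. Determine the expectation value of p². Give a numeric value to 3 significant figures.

p² u = −ħ² d²u/dx²; ⟨p²⟩ = −ħ² ∫ u*·u'' dx / ∫|u|² dx.
d/dx sin(nπx/d) = (nπ/d)·cos(nπx/d) and d²/dx² sin(nπx/d) = −(nπ/d)²·sin(nπx/d); on 0 ≤ x ≤ d, ∫sin²(nπx/d) dx = d/2 and ∫sin(nπx/d)·cos(nπx/d) dx = 0.
State is unnormalized: ∫|u|² dx = 0.80000, and ∫u*·(−ħ² u'') dx = 39.706, so ⟨p²⟩ = 39.706 / 0.80000.
⟨p²⟩ = 49.632.

49.6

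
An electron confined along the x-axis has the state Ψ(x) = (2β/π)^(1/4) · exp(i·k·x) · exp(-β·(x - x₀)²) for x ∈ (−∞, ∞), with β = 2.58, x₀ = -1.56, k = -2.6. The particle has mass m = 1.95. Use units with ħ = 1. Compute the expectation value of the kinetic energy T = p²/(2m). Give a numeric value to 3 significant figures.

T = −(ħ²/2m) d²/dx², so ⟨T⟩ = −(ħ²/2m) ∫ Ψ*·Ψ'' dx; with m = 1.95.
Gaussian moments (u = x − x₀): ∫u^(2j)·e^(−2βu²) du = (2j−1)!!/(4β)^j · √(π/(2β)), odd powers integrate to 0; here √(π/(2β)) = 0.78028. Derivatives: Ψ′ = (ik − 2βu)·Ψ, Ψ″ = ((ik − 2βu)² − 2β)·Ψ; the odd-in-u pieces drop out.
⟨T⟩ = 2.3949.

2.39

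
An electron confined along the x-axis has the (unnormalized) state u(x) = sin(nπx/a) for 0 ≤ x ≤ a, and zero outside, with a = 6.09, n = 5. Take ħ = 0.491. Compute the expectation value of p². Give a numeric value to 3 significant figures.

1.60

p² u = −ħ² d²u/dx²; ⟨p²⟩ = −ħ² ∫ u*·u'' dx / ∫|u|² dx.
d/dx sin(nπx/a) = (nπ/a)·cos(nπx/a) and d²/dx² sin(nπx/a) = −(nπ/a)²·sin(nπx/a); on 0 ≤ x ≤ a, ∫sin²(nπx/a) dx = a/2 and ∫sin(nπx/a)·cos(nπx/a) dx = 0.
State is unnormalized: ∫|u|² dx = 3.0450, and ∫u*·(−ħ² u'') dx = 4.8838, so ⟨p²⟩ = 4.8838 / 3.0450.
⟨p²⟩ = 1.6039.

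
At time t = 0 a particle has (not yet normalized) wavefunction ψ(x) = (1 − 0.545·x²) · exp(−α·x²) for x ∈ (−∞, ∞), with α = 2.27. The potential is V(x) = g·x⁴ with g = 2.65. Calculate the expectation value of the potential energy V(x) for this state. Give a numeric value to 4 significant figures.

⟨V⟩ = ∫ V(x)·|ψ|² dx / ∫|ψ|² dx.
Expand each integrand as polynomial × e^(−2αx²) and use ∫x^(2j)·e^(−2αx²) dx = (2j−1)!!/(4α)^j · √(π/(2α)), odd powers → 0; here √(π/(2α)) = 0.83185.
State is unnormalized: ∫|ψ|² dx = 0.74099, and ∫ψ*·V(x)·ψ dx = 0.042182, so ⟨V⟩ = 0.042182 / 0.74099.
⟨V⟩ = 0.056926.

0.05693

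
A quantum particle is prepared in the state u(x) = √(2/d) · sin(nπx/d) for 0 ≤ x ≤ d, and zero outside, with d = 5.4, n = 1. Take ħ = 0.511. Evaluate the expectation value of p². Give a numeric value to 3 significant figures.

p² u = −ħ² d²u/dx²; ⟨p²⟩ = −ħ² ∫ u*·u'' dx.
d/dx sin(nπx/d) = (nπ/d)·cos(nπx/d) and d²/dx² sin(nπx/d) = −(nπ/d)²·sin(nπx/d); on 0 ≤ x ≤ d, ∫sin²(nπx/d) dx = d/2 and ∫sin(nπx/d)·cos(nπx/d) dx = 0.
⟨p²⟩ = 0.088380.

0.0884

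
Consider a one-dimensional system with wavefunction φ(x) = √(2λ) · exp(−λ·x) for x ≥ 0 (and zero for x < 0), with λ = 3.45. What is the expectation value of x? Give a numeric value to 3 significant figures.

⟨x⟩ = ∫ x·|φ|² dx (integrals over the domain).
Every integrand reduces to terms xʲ·e^(−2λx) on [0, ∞); use ∫₀^∞ xʲ·e^(−2λx) dx = j!/(2λ)^(j+1).
⟨x⟩ = 0.14493.

0.145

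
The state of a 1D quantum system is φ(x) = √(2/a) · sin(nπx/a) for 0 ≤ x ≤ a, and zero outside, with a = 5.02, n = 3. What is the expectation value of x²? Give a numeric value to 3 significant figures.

8.26

⟨x²⟩ = ∫ x²·|φ|² dx (integrals over the domain).
With sin²θ = (1 − cos2θ)/2 on 0 ≤ x ≤ a: ∫sin²(nπx/a) dx = a/2, ∫x·sin²(nπx/a) dx = a²/4, ∫x²·sin²(nπx/a) dx = a³·(1/6 − 1/(4n²π²)); higher powers xᵏ the same way, integrating xᵏ·cos(2nπx/a) by parts.
⟨x²⟩ = 8.2583.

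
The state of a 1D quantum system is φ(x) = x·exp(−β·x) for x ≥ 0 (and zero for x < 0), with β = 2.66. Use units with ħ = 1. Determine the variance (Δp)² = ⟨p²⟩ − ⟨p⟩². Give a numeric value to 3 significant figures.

7.08

Compute ⟨p⟩ and ⟨p²⟩ separately; (Δp)² = ⟨p²⟩ − ⟨p⟩².
Differentiate x·exp(−β·x) with the product rule; every integrand then reduces to terms xʲ·e^(−2βx) on [0, ∞), with ∫₀^∞ xʲ·e^(−2βx) dx = j!/(2β)^(j+1).
Normalization: ∫|φ|² dx = 0.013283.
⟨p⟩ = 0.0000 and ⟨p²⟩ = 7.0756.
(Δp)² = 7.0756 − (0.0000)² = 7.0756.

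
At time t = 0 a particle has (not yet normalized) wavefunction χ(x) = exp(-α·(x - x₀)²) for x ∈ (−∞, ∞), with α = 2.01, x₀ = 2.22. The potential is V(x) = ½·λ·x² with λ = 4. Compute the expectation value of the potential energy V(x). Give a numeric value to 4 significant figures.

10.11

⟨V⟩ = ∫ V(x)·|χ|² dx / ∫|χ|² dx.
Gaussian moments (u = x − x₀): ∫u^(2j)·e^(−2αu²) du = (2j−1)!!/(4α)^j · √(π/(2α)), odd powers integrate to 0; here √(π/(2α)) = 0.88402.
State is unnormalized: ∫|χ|² dx = 0.88402, and ∫χ*·V(x)·χ dx = 8.9335, so ⟨V⟩ = 8.9335 / 0.88402.
⟨V⟩ = 10.106.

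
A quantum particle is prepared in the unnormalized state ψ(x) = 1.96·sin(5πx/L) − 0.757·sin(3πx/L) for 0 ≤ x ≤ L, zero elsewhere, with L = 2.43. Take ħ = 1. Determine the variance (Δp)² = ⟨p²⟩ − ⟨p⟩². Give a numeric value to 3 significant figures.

Compute ⟨p⟩ and ⟨p²⟩ separately; (Δp)² = ⟨p²⟩ − ⟨p⟩².
d²/dx² sin(jπx/L) = −(jπ/L)²·sin(jπx/L); on 0 ≤ x ≤ L, ∫sin²(jπx/L) dx = L/2 and ∫sin(jπx/L)·sin(lπx/L) dx = 0 for j ≠ l, so only diagonal terms survive in ∫|ψ|² and ∫ψ·ψ″; ∫ψ·ψ′ dx = [ψ²/2] between the walls = 0.
Normalization: ∫|ψ|² dx = 5.3638.
⟨p⟩ = 0.0000 and ⟨p²⟩ = 38.314.
(Δp)² = 38.314 − (0.0000)² = 38.314.

38.3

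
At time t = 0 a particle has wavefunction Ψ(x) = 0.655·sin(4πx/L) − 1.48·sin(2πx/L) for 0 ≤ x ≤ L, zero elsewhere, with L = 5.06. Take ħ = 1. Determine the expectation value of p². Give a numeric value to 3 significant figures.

2.30

p² Ψ = −ħ² d²Ψ/dx²; ⟨p²⟩ = −ħ² ∫ Ψ*·Ψ'' dx / ∫|Ψ|² dx.
d²/dx² sin(jπx/L) = −(jπ/L)²·sin(jπx/L); on 0 ≤ x ≤ L, ∫sin²(jπx/L) dx = L/2 and ∫sin(jπx/L)·sin(lπx/L) dx = 0 for j ≠ l, so only diagonal terms survive in ∫|Ψ|² and ∫Ψ·Ψ″; ∫Ψ·Ψ′ dx = [Ψ²/2] between the walls = 0.
State is unnormalized: ∫|Ψ|² dx = 6.6271, and ∫Ψ*·(−ħ² Ψ'') dx = 15.239, so ⟨p²⟩ = 15.239 / 6.6271.
⟨p²⟩ = 2.2995.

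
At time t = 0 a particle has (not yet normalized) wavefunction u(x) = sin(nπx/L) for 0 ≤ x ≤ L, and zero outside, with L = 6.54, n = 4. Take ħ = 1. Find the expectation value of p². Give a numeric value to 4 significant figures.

p² u = −ħ² d²u/dx²; ⟨p²⟩ = −ħ² ∫ u*·u'' dx / ∫|u|² dx.
d/dx sin(nπx/L) = (nπ/L)·cos(nπx/L) and d²/dx² sin(nπx/L) = −(nπ/L)²·sin(nπx/L); on 0 ≤ x ≤ L, ∫sin²(nπx/L) dx = L/2 and ∫sin(nπx/L)·cos(nπx/L) dx = 0.
State is unnormalized: ∫|u|² dx = 3.2700, and ∫u*·(−ħ² u'') dx = 12.073, so ⟨p²⟩ = 12.073 / 3.2700.
⟨p²⟩ = 3.6920.

3.692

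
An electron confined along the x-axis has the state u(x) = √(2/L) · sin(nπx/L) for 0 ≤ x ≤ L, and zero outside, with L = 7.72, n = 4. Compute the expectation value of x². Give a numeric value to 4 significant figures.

19.68

⟨x²⟩ = ∫ x²·|u|² dx (integrals over the domain).
With sin²θ = (1 − cos2θ)/2 on 0 ≤ x ≤ L: ∫sin²(nπx/L) dx = L/2, ∫x·sin²(nπx/L) dx = L²/4, ∫x²·sin²(nπx/L) dx = L³·(1/6 − 1/(4n²π²)); higher powers xᵏ the same way, integrating xᵏ·cos(2nπx/L) by parts.
⟨x²⟩ = 19.677.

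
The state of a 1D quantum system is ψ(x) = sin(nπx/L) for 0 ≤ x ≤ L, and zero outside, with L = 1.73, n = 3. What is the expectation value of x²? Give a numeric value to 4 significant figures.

⟨x²⟩ = ∫ x²·|ψ|² dx / ∫|ψ|² dx (integrals over the domain).
With sin²θ = (1 − cos2θ)/2 on 0 ≤ x ≤ L: ∫sin²(nπx/L) dx = L/2, ∫x·sin²(nπx/L) dx = L²/4, ∫x²·sin²(nπx/L) dx = L³·(1/6 − 1/(4n²π²)); higher powers xᵏ the same way, integrating xᵏ·cos(2nπx/L) by parts.
State is unnormalized: ∫|ψ|² dx = 0.86500, and ∫ψ*·x²·ψ dx = 0.84838, so ⟨x²⟩ = 0.84838 / 0.86500.
⟨x²⟩ = 0.98079.

0.9808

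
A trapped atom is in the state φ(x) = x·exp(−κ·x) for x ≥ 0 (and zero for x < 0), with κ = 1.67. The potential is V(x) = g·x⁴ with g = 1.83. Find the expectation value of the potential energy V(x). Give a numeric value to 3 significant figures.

5.29

⟨V⟩ = ∫ V(x)·|φ|² dx / ∫|φ|² dx.
Every integrand reduces to terms xʲ·e^(−2κx) on [0, ∞); use ∫₀^∞ xʲ·e^(−2κx) dx = j!/(2κ)^(j+1).
State is unnormalized: ∫|φ|² dx = 0.053677, and ∫φ*·V(x)·φ dx = 0.28416, so ⟨V⟩ = 0.28416 / 0.053677.
⟨V⟩ = 5.2938.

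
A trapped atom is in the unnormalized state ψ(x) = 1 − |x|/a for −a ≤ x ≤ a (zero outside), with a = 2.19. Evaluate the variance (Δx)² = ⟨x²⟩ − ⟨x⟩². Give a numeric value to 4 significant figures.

Compute ⟨x⟩ and ⟨x²⟩ separately, then (Δx)² = ⟨x²⟩ − ⟨x⟩².
ψ is even, so ∫ over [−a, a] = 2∫₀ᵃ with ψ = 1 − x/a there: ∫₀ᵃ (1 − x/a)² dx = a/3, ∫₀ᵃ x²(1 − x/a)² dx = a³/30, ∫₀ᵃ x⁴(1 − x/a)² dx = a⁵/105.
Normalization: ∫|ψ|² dx = 1.4600.
⟨x⟩ = 0.0000 and ⟨x²⟩ = 0.47961.
(Δx)² = 0.47961 − (0.0000)² = 0.47961.

0.4796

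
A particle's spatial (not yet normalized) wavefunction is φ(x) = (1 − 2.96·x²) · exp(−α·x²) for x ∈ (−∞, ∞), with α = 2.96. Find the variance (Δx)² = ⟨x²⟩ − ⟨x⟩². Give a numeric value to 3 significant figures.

Compute ⟨x⟩ and ⟨x²⟩ separately, then (Δx)² = ⟨x²⟩ − ⟨x⟩².
Expand each integrand as polynomial × e^(−2αx²) and use ∫x^(2j)·e^(−2αx²) dx = (2j−1)!!/(4α)^j · √(π/(2α)), odd powers → 0; here √(π/(2α)) = 0.72847.
Normalization: ∫|φ|² dx = 0.50083.
⟨x⟩ = 0.0000 and ⟨x²⟩ = 0.053747.
(Δx)² = 0.053747 − (0.0000)² = 0.053747.

0.0537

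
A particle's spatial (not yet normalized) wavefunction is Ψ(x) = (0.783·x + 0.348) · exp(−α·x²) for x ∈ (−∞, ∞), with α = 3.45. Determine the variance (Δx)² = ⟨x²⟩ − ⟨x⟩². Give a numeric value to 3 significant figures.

Compute ⟨x⟩ and ⟨x²⟩ separately, then (Δx)² = ⟨x²⟩ − ⟨x⟩².
Expand each integrand as polynomial × e^(−2αx²) and use ∫x^(2j)·e^(−2αx²) dx = (2j−1)!!/(4α)^j · √(π/(2α)), odd powers → 0; here √(π/(2α)) = 0.67476.
Normalization: ∫|Ψ|² dx = 0.11169.
⟨x⟩ = 0.23857 and ⟨x²⟩ = 0.11136.
(Δx)² = 0.11136 − (0.23857)² = 0.054446.

0.0544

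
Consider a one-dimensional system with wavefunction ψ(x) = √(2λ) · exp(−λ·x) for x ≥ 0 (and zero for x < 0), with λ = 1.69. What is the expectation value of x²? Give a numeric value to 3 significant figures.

0.175

⟨x²⟩ = ∫ x²·|ψ|² dx (integrals over the domain).
Every integrand reduces to terms xʲ·e^(−2λx) on [0, ∞); use ∫₀^∞ xʲ·e^(−2λx) dx = j!/(2λ)^(j+1).
⟨x²⟩ = 0.17506.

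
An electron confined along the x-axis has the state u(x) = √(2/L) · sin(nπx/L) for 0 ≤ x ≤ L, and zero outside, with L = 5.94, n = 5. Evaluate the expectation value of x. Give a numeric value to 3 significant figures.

2.97

⟨x⟩ = ∫ x·|u|² dx (integrals over the domain).
With sin²θ = (1 − cos2θ)/2 on 0 ≤ x ≤ L: ∫sin²(nπx/L) dx = L/2, ∫x·sin²(nπx/L) dx = L²/4, ∫x²·sin²(nπx/L) dx = L³·(1/6 − 1/(4n²π²)); higher powers xᵏ the same way, integrating xᵏ·cos(2nπx/L) by parts.
⟨x⟩ = 2.9700.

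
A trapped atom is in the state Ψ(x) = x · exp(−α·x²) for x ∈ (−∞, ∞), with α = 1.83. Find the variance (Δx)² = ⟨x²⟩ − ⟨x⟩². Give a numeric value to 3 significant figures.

Compute ⟨x⟩ and ⟨x²⟩ separately, then (Δx)² = ⟨x²⟩ − ⟨x⟩².
Expand each integrand as polynomial × e^(−2αx²) and use ∫x^(2j)·e^(−2αx²) dx = (2j−1)!!/(4α)^j · √(π/(2α)), odd powers → 0; here √(π/(2α)) = 0.92648.
Normalization: ∫|Ψ|² dx = 0.12657.
⟨x⟩ = 0.0000 and ⟨x²⟩ = 0.40984.
(Δx)² = 0.40984 − (0.0000)² = 0.40984.

0.410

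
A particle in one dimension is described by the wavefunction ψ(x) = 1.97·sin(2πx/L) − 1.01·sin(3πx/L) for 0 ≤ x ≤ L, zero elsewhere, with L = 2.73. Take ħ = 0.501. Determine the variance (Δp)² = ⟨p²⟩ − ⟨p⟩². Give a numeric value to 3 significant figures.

Compute ⟨p⟩ and ⟨p²⟩ separately; (Δp)² = ⟨p²⟩ − ⟨p⟩².
d²/dx² sin(jπx/L) = −(jπ/L)²·sin(jπx/L); on 0 ≤ x ≤ L, ∫sin²(jπx/L) dx = L/2 and ∫sin(jπx/L)·sin(lπx/L) dx = 0 for j ≠ l, so only diagonal terms survive in ∫|ψ|² and ∫ψ·ψ″; ∫ψ·ψ′ dx = [ψ²/2] between the walls = 0.
Normalization: ∫|ψ|² dx = 6.6899.
⟨p⟩ = 0.0000 and ⟨p²⟩ = 1.6755.
(Δp)² = 1.6755 − (0.0000)² = 1.6755.

1.68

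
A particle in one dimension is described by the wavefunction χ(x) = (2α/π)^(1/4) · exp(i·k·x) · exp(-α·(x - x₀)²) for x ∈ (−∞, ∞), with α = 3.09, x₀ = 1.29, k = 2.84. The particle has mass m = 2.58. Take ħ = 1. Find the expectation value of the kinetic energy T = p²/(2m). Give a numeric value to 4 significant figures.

T = −(ħ²/2m) d²/dx², so ⟨T⟩ = −(ħ²/2m) ∫ χ*·χ'' dx; with m = 2.58.
Gaussian moments (u = x − x₀): ∫u^(2j)·e^(−2αu²) du = (2j−1)!!/(4α)^j · √(π/(2α)), odd powers integrate to 0; here √(π/(2α)) = 0.71299. Derivatives: χ′ = (ik − 2αu)·χ, χ″ = ((ik − 2αu)² − 2α)·χ; the odd-in-u pieces drop out.
⟨T⟩ = 2.1619.

2.162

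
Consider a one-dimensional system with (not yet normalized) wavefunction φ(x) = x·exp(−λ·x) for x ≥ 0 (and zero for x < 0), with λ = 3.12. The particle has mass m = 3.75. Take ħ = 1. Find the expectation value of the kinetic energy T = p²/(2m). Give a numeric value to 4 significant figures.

1.298

T = −(ħ²/2m) d²/dx², so ⟨T⟩ = −(ħ²/2m) ∫ φ*·φ'' dx / ∫|φ|² dx; with m = 3.75.
Differentiate x·exp(−λ·x) with the product rule; every integrand then reduces to terms xʲ·e^(−2λx) on [0, ∞), with ∫₀^∞ xʲ·e^(−2λx) dx = j!/(2λ)^(j+1).
State is unnormalized: ∫|φ|² dx = 0.0082314, and ∫φ*·(−ħ²/2m · φ'') dx = 0.010684, so ⟨T⟩ = 0.010684 / 0.0082314.
⟨T⟩ = 1.2979.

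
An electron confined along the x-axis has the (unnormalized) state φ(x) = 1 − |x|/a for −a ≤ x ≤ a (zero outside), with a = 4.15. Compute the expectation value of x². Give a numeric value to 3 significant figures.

⟨x²⟩ = ∫ x²·|φ|² dx / ∫|φ|² dx (integrals over the domain).
φ is even, so ∫ over [−a, a] = 2∫₀ᵃ with φ = 1 − x/a there: ∫₀ᵃ (1 − x/a)² dx = a/3, ∫₀ᵃ x²(1 − x/a)² dx = a³/30, ∫₀ᵃ x⁴(1 − x/a)² dx = a⁵/105.
State is unnormalized: ∫|φ|² dx = 2.7667, and ∫φ*·x²·φ dx = 4.7649, so ⟨x²⟩ = 4.7649 / 2.7667.
⟨x²⟩ = 1.7223.

1.72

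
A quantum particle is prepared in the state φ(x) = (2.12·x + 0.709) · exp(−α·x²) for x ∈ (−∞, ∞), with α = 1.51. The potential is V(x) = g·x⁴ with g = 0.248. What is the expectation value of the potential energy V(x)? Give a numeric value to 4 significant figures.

⟨V⟩ = ∫ V(x)·|φ|² dx / ∫|φ|² dx.
Expand each integrand as polynomial × e^(−2αx²) and use ∫x^(2j)·e^(−2αx²) dx = (2j−1)!!/(4α)^j · √(π/(2α)), odd powers → 0; here √(π/(2α)) = 1.0199.
State is unnormalized: ∫|φ|² dx = 1.2716, and ∫φ*·V(x)·φ dx = 0.087844, so ⟨V⟩ = 0.087844 / 1.2716.
⟨V⟩ = 0.069080.

0.06908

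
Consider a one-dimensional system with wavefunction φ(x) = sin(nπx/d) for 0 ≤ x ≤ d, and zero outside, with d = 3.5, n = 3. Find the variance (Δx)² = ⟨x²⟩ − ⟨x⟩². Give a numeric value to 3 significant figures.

Compute ⟨x⟩ and ⟨x²⟩ separately, then (Δx)² = ⟨x²⟩ − ⟨x⟩².
With sin²θ = (1 − cos2θ)/2 on 0 ≤ x ≤ d: ∫sin²(nπx/d) dx = d/2, ∫x·sin²(nπx/d) dx = d²/4, ∫x²·sin²(nπx/d) dx = d³·(1/6 − 1/(4n²π²)); higher powers xᵏ the same way, integrating xᵏ·cos(2nπx/d) by parts.
Normalization: ∫|φ|² dx = 1.7500.
⟨x⟩ = 1.7500 and ⟨x²⟩ = 4.0144.
(Δx)² = 4.0144 − (1.7500)² = 0.95188.

0.952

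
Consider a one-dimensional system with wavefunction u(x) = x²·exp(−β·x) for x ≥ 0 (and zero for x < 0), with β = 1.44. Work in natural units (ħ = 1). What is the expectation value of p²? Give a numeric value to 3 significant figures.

p² u = −ħ² d²u/dx²; ⟨p²⟩ = −ħ² ∫ u*·u'' dx / ∫|u|² dx.
Differentiate x²·exp(−β·x) with the product rule; every integrand then reduces to terms xʲ·e^(−2βx) on [0, ∞), with ∫₀^∞ xʲ·e^(−2βx) dx = j!/(2β)^(j+1).
State is unnormalized: ∫|u|² dx = 0.12113, and ∫u*·(−ħ² u'') dx = 0.083724, so ⟨p²⟩ = 0.083724 / 0.12113.
⟨p²⟩ = 0.69120.

0.691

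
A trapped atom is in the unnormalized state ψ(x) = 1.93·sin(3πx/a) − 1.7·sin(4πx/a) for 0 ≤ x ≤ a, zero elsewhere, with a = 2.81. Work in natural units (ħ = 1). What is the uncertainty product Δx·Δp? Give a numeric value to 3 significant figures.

Δx = √(⟨x²⟩−⟨x⟩²), Δp = √(⟨p²⟩−⟨p⟩²).
On 0 ≤ x ≤ a (j ≠ l): ∫sin²(jπx/a) dx = a/2, ∫sin(jπx/a)·sin(lπx/a) dx = 0; diagonal moments ∫x·sin²(jπx/a) dx = a²/4, ∫x²·sin²(jπx/a) dx = a³·(1/6 − 1/(4j²π²)); cross terms ∫x·sin(jπx/a)·sin(lπx/a) dx = 0 for j + l even and −4jla²/(π²(j² − l²)²) for j + l odd, ∫x²·sin(jπx/a)·sin(lπx/a) dx = (−1)^(j+l)·4jla³/(π²(j² − l²)²); higher powers the same way via product-to-sum and parts. d²/dx² sin(jπx/a) = −(jπ/a)²·sin(jπx/a); on 0 ≤ x ≤ a, ∫sin²(jπx/a) dx = a/2 and ∫sin(jπx/a)·sin(lπx/a) dx = 0 for j ≠ l, so only diagonal terms survive in ∫|ψ|² and ∫ψ·ψ″; ∫ψ·ψ′ dx = [ψ²/2] between the walls = 0.
Normalization: ∫|ψ|² dx = 9.2939.
⟨x⟩ = 1.9583, ⟨x²⟩ = 4.1510 ⇒ Δx = 0.56202.
⟨p⟩ = 0.0000, ⟨p²⟩ = 15.072 ⇒ Δp = 3.8823.
Δx·Δp = 2.1819.

2.18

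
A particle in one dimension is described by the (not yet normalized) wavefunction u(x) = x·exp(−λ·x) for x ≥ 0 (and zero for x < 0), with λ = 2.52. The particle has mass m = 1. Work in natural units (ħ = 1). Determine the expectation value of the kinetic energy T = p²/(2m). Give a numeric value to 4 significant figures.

3.175

T = −(ħ²/2m) d²/dx², so ⟨T⟩ = −(ħ²/2m) ∫ u*·u'' dx / ∫|u|² dx; with m = 1.
Differentiate x·exp(−λ·x) with the product rule; every integrand then reduces to terms xʲ·e^(−2λx) on [0, ∞), with ∫₀^∞ xʲ·e^(−2λx) dx = j!/(2λ)^(j+1).
State is unnormalized: ∫|u|² dx = 0.015622, and ∫u*·(−ħ²/2m · u'') dx = 0.049603, so ⟨T⟩ = 0.049603 / 0.015622.
⟨T⟩ = 3.1752.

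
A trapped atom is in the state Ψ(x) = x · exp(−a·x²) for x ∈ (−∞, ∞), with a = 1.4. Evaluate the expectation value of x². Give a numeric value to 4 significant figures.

⟨x²⟩ = ∫ x²·|Ψ|² dx / ∫|Ψ|² dx (integrals over the domain).
Expand each integrand as polynomial × e^(−2ax²) and use ∫x^(2j)·e^(−2ax²) dx = (2j−1)!!/(4a)^j · √(π/(2a)), odd powers → 0; here √(π/(2a)) = 1.0592.
State is unnormalized: ∫|Ψ|² dx = 0.18915, and ∫Ψ*·x²·Ψ dx = 0.10133, so ⟨x²⟩ = 0.10133 / 0.18915.
⟨x²⟩ = 0.53571.

0.5357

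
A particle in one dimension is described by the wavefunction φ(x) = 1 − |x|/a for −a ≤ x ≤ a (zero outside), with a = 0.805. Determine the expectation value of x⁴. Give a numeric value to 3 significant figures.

0.0120

⟨x⁴⟩ = ∫ x⁴·|φ|² dx / ∫|φ|² dx (integrals over the domain).
φ is even, so ∫ over [−a, a] = 2∫₀ᵃ with φ = 1 − x/a there: ∫₀ᵃ (1 − x/a)² dx = a/3, ∫₀ᵃ x²(1 − x/a)² dx = a³/30, ∫₀ᵃ x⁴(1 − x/a)² dx = a⁵/105.
State is unnormalized: ∫|φ|² dx = 0.53667, and ∫φ*·x⁴·φ dx = 0.0064390, so ⟨x⁴⟩ = 0.0064390 / 0.53667.
⟨x⁴⟩ = 0.011998.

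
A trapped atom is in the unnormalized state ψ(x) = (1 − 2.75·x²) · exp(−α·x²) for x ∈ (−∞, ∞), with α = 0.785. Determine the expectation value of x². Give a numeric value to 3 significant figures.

⟨x²⟩ = ∫ x²·|ψ|² dx / ∫|ψ|² dx (integrals over the domain).
Expand each integrand as polynomial × e^(−2αx²) and use ∫x^(2j)·e^(−2αx²) dx = (2j−1)!!/(4α)^j · √(π/(2α)), odd powers → 0; here √(π/(2α)) = 1.4146.
State is unnormalized: ∫|ψ|² dx = 2.1918, and ∫ψ*·x²·ψ dx = 3.2664, so ⟨x²⟩ = 3.2664 / 2.1918.
⟨x²⟩ = 1.4902.

1.49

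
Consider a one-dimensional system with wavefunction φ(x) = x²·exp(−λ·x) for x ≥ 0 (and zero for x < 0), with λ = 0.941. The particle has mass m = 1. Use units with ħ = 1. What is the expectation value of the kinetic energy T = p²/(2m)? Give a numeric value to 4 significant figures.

0.1476

T = −(ħ²/2m) d²/dx², so ⟨T⟩ = −(ħ²/2m) ∫ φ*·φ'' dx / ∫|φ|² dx; with m = 1.
Differentiate x²·exp(−λ·x) with the product rule; every integrand then reduces to terms xʲ·e^(−2λx) on [0, ∞), with ∫₀^∞ xʲ·e^(−2λx) dx = j!/(2λ)^(j+1).
State is unnormalized: ∫|φ|² dx = 1.0165, and ∫φ*·(−ħ²/2m · φ'') dx = 0.15002, so ⟨T⟩ = 0.15002 / 1.0165.
⟨T⟩ = 0.14758.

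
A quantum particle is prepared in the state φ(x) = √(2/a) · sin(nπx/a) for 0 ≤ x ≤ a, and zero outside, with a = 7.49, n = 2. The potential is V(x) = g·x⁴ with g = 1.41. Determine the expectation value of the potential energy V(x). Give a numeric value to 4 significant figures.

⟨V⟩ = ∫ V(x)·|φ|² dx.
With sin²θ = (1 − cos2θ)/2 on 0 ≤ x ≤ a: ∫sin²(nπx/a) dx = a/2, ∫x·sin²(nπx/a) dx = a²/4, ∫x²·sin²(nπx/a) dx = a³·(1/6 − 1/(4n²π²)); higher powers xᵏ the same way, integrating xᵏ·cos(2nπx/a) by parts.
⟨V⟩ = 779.38.

779.4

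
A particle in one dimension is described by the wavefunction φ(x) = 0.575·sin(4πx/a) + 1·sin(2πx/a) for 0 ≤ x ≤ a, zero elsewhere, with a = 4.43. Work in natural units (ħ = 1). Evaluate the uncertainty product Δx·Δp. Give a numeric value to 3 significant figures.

Δx = √(⟨x²⟩−⟨x⟩²), Δp = √(⟨p²⟩−⟨p⟩²).
On 0 ≤ x ≤ a (j ≠ l): ∫sin²(jπx/a) dx = a/2, ∫sin(jπx/a)·sin(lπx/a) dx = 0; diagonal moments ∫x·sin²(jπx/a) dx = a²/4, ∫x²·sin²(jπx/a) dx = a³·(1/6 − 1/(4j²π²)); cross terms ∫x·sin(jπx/a)·sin(lπx/a) dx = 0 for j + l even and −4jla²/(π²(j² − l²)²) for j + l odd, ∫x²·sin(jπx/a)·sin(lπx/a) dx = (−1)^(j+l)·4jla³/(π²(j² − l²)²); higher powers the same way via product-to-sum and parts. d²/dx² sin(jπx/a) = −(jπ/a)²·sin(jπx/a); on 0 ≤ x ≤ a, ∫sin²(jπx/a) dx = a/2 and ∫sin(jπx/a)·sin(lπx/a) dx = 0 for j ≠ l, so only diagonal terms survive in ∫|φ|² and ∫φ·φ″; ∫φ·φ′ dx = [φ²/2] between the walls = 0.
Normalization: ∫|φ|² dx = 2.9473.
⟨x⟩ = 2.2150, ⟨x²⟩ = 7.1032 ⇒ Δx = 1.4822.
⟨p⟩ = 0.0000, ⟨p²⟩ = 3.5112 ⇒ Δp = 1.8738.
Δx·Δp = 2.7774.

2.78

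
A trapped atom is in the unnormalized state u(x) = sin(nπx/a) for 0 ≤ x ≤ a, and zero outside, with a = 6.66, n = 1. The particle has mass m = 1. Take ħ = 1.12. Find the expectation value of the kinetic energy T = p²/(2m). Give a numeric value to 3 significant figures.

T = −(ħ²/2m) d²/dx², so ⟨T⟩ = −(ħ²/2m) ∫ u*·u'' dx / ∫|u|² dx; with m = 1.
d/dx sin(nπx/a) = (nπ/a)·cos(nπx/a) and d²/dx² sin(nπx/a) = −(nπ/a)²·sin(nπx/a); on 0 ≤ x ≤ a, ∫sin²(nπx/a) dx = a/2 and ∫sin(nπx/a)·cos(nπx/a) dx = 0.
State is unnormalized: ∫|u|² dx = 3.3300, and ∫u*·(−ħ²/2m · u'') dx = 0.46473, so ⟨T⟩ = 0.46473 / 3.3300.
⟨T⟩ = 0.13956.

0.140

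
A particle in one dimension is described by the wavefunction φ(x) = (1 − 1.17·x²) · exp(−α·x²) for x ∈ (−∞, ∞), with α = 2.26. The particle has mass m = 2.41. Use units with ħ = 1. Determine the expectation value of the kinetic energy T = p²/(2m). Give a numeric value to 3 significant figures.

0.815

T = −(ħ²/2m) d²/dx², so ⟨T⟩ = −(ħ²/2m) ∫ φ*·φ'' dx / ∫|φ|² dx; with m = 2.41.
Expand each integrand as polynomial × e^(−2αx²) and use ∫x^(2j)·e^(−2αx²) dx = (2j−1)!!/(4α)^j · √(π/(2α)), odd powers → 0; here √(π/(2α)) = 0.83369. Differentiate with the product rule, d/dx e^(−αx²) = −2αx·e^(−αx²).
State is unnormalized: ∫|φ|² dx = 0.65979, and ∫φ*·(−ħ²/2m · φ'') dx = 0.53792, so ⟨T⟩ = 0.53792 / 0.65979.
⟨T⟩ = 0.81530.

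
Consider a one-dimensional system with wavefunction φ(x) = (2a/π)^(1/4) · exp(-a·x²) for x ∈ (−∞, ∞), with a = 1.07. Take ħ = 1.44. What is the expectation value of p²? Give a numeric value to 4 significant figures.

2.219

p² φ = −ħ² d²φ/dx²; ⟨p²⟩ = −ħ² ∫ φ*·φ'' dx.
Gaussian moments: ∫x^(2j)·e^(−2ax²) dx = (2j−1)!!/(4a)^j · √(π/(2a)), odd powers integrate to 0; here √(π/(2a)) = 1.2116. Derivatives: d/dx e^(−ax²) = −2ax·e^(−ax²), d²/dx² e^(−ax²) = (4a²x² − 2a)·e^(−ax²).
⟨p²⟩ = 2.2188.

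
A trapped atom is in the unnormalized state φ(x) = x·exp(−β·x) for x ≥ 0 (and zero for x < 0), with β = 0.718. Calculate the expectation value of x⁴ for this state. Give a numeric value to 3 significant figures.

⟨x⁴⟩ = ∫ x⁴·|φ|² dx / ∫|φ|² dx (integrals over the domain).
Every integrand reduces to terms xʲ·e^(−2βx) on [0, ∞); use ∫₀^∞ xʲ·e^(−2βx) dx = j!/(2β)^(j+1).
State is unnormalized: ∫|φ|² dx = 0.67541, and ∫φ*·x⁴·φ dx = 57.181, so ⟨x⁴⟩ = 57.181 / 0.67541.
⟨x⁴⟩ = 84.661.

84.7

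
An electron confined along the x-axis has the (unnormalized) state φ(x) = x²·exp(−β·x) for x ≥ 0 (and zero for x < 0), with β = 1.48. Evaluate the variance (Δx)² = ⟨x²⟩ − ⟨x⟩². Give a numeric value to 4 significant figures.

Compute ⟨x⟩ and ⟨x²⟩ separately, then (Δx)² = ⟨x²⟩ − ⟨x⟩².
Every integrand reduces to terms xʲ·e^(−2βx) on [0, ∞); use ∫₀^∞ xʲ·e^(−2βx) dx = j!/(2β)^(j+1).
Normalization: ∫|φ|² dx = 0.10562.
⟨x⟩ = 1.6892 and ⟨x²⟩ = 3.4240.
(Δx)² = 3.4240 − (1.6892)² = 0.57067.

0.5707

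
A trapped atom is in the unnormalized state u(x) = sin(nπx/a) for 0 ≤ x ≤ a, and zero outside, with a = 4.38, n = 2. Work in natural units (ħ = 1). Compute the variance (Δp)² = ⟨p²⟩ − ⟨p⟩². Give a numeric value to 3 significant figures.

2.06

Compute ⟨p⟩ and ⟨p²⟩ separately; (Δp)² = ⟨p²⟩ − ⟨p⟩².
d/dx sin(nπx/a) = (nπ/a)·cos(nπx/a) and d²/dx² sin(nπx/a) = −(nπ/a)²·sin(nπx/a); on 0 ≤ x ≤ a, ∫sin²(nπx/a) dx = a/2 and ∫sin(nπx/a)·cos(nπx/a) dx = 0.
Normalization: ∫|u|² dx = 2.1900.
⟨p⟩ = 0.0000 and ⟨p²⟩ = 2.0578.
(Δp)² = 2.0578 − (0.0000)² = 2.0578.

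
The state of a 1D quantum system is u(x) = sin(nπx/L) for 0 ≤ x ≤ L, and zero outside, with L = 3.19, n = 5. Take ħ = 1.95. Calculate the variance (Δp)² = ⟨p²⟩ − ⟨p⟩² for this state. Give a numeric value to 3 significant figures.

92.2

Compute ⟨p⟩ and ⟨p²⟩ separately; (Δp)² = ⟨p²⟩ − ⟨p⟩².
d/dx sin(nπx/L) = (nπ/L)·cos(nπx/L) and d²/dx² sin(nπx/L) = −(nπ/L)²·sin(nπx/L); on 0 ≤ x ≤ L, ∫sin²(nπx/L) dx = L/2 and ∫sin(nπx/L)·cos(nπx/L) dx = 0.
Normalization: ∫|u|² dx = 1.5950.
⟨p⟩ = 0.0000 and ⟨p²⟩ = 92.199.
(Δp)² = 92.199 − (0.0000)² = 92.199.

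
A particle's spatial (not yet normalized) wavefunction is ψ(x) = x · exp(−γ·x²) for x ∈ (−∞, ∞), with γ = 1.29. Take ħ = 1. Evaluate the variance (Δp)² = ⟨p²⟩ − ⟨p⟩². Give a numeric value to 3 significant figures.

Compute ⟨p⟩ and ⟨p²⟩ separately; (Δp)² = ⟨p²⟩ − ⟨p⟩².
Expand each integrand as polynomial × e^(−2γx²) and use ∫x^(2j)·e^(−2γx²) dx = (2j−1)!!/(4γ)^j · √(π/(2γ)), odd powers → 0; here √(π/(2γ)) = 1.1035. Differentiate with the product rule, d/dx e^(−γx²) = −2γx·e^(−γx²).
Normalization: ∫|ψ|² dx = 0.21385.
⟨p⟩ = 0.0000 and ⟨p²⟩ = 3.8700.
(Δp)² = 3.8700 − (0.0000)² = 3.8700.

3.87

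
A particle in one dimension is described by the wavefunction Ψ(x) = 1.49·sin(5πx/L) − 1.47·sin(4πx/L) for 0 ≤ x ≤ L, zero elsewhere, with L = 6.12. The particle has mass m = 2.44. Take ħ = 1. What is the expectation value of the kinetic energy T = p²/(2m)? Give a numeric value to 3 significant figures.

1.11

T = −(ħ²/2m) d²/dx², so ⟨T⟩ = −(ħ²/2m) ∫ Ψ*·Ψ'' dx / ∫|Ψ|² dx; with m = 2.44.
d²/dx² sin(jπx/L) = −(jπ/L)²·sin(jπx/L); on 0 ≤ x ≤ L, ∫sin²(jπx/L) dx = L/2 and ∫sin(jπx/L)·sin(lπx/L) dx = 0 for j ≠ l, so only diagonal terms survive in ∫|Ψ|² and ∫Ψ·Ψ″; ∫Ψ·Ψ′ dx = [Ψ²/2] between the walls = 0.
State is unnormalized: ∫|Ψ|² dx = 13.406, and ∫Ψ*·(−ħ²/2m · Ψ'') dx = 14.884, so ⟨T⟩ = 14.884 / 13.406.
⟨T⟩ = 1.1102.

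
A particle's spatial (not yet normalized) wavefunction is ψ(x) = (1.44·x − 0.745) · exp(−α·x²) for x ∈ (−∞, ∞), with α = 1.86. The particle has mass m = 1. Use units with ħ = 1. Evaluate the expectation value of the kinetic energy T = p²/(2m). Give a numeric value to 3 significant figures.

1.55

T = −(ħ²/2m) d²/dx², so ⟨T⟩ = −(ħ²/2m) ∫ ψ*·ψ'' dx / ∫|ψ|² dx; with m = 1.
Expand each integrand as polynomial × e^(−2αx²) and use ∫x^(2j)·e^(−2αx²) dx = (2j−1)!!/(4α)^j · √(π/(2α)), odd powers → 0; here √(π/(2α)) = 0.91897. Differentiate with the product rule, d/dx e^(−αx²) = −2αx·e^(−αx²).
State is unnormalized: ∫|ψ|² dx = 0.76618, and ∫ψ*·(−ħ²/2m · ψ'') dx = 1.1889, so ⟨T⟩ = 1.1889 / 0.76618.
⟨T⟩ = 1.5518.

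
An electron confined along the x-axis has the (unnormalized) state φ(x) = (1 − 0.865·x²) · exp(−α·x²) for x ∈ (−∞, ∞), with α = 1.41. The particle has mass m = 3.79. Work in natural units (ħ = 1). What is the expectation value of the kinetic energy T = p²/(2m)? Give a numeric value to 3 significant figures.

0.358

T = −(ħ²/2m) d²/dx², so ⟨T⟩ = −(ħ²/2m) ∫ φ*·φ'' dx / ∫|φ|² dx; with m = 3.79.
Expand each integrand as polynomial × e^(−2αx²) and use ∫x^(2j)·e^(−2αx²) dx = (2j−1)!!/(4α)^j · √(π/(2α)), odd powers → 0; here √(π/(2α)) = 1.0555. Differentiate with the product rule, d/dx e^(−αx²) = −2αx·e^(−αx²).
State is unnormalized: ∫|φ|² dx = 0.80621, and ∫φ*·(−ħ²/2m · φ'') dx = 0.28889, so ⟨T⟩ = 0.28889 / 0.80621.
⟨T⟩ = 0.35833.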